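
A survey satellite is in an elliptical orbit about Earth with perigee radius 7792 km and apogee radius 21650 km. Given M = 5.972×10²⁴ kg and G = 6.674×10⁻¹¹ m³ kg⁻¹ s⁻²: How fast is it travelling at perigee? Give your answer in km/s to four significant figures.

μ = GM = 6.674×10⁻¹¹ × 5.972×10²⁴ = 3.986×10¹⁴ m³/s².
Semi-major axis a = (r_p + r_a)/2 = 14721 km = 1.472×10⁷ m.
Vis-viva: v² = μ(2/r − 1/a) = 3.986×10¹⁴ × (2.567×10⁻⁷ − 6.793×10⁻⁸) = 7.523×10⁷ m²/s².
v = 8673 m/s = 8.673 km/s.

v ≈ 8.673 km/s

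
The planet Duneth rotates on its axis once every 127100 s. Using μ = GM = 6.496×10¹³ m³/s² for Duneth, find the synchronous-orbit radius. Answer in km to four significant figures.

r_sync ≈ 29840 km

A synchronous orbit has period T, so by Kepler's third law a = (μT²/4π²)^(1/3).
μT²/4π² = 6.496×10¹³ × (1.271×10⁵)² / 39.48 = 2.658×10²² m³.
a = 2.984×10⁷ m = 29844 km.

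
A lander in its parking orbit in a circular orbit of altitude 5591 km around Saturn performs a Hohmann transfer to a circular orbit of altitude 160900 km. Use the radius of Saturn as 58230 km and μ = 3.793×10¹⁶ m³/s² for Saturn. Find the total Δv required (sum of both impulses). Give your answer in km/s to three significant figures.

Δv_total ≈ 10.3 km/s

r₁ = 58230 + 5591 = 63821 km = 6.3821×10⁷ m.
r₂ = 58230 + 160900 = 219130 km = 2.1913×10⁸ m.
Transfer ellipse a_t = (r₁ + r₂)/2 = 1.415×10⁸ m.
At r₁: circular v_c1 = √(μ/r₁) = 24380 m/s; transfer-perikrone v_p = √[μ(2/r₁ − 1/a_t)] = 30340 m/s.
Δv₁ = v_p − v_c1 = 5962 m/s.
At r₂: circular v_c2 = √(μ/r₂) = 13160 m/s; transfer-apokrone v_a = √[μ(2/r₂ − 1/a_t)] = 8837 m/s.
Δv₂ = v_c2 − v_a = 4320 m/s.
Total Δv = Δv₁ + Δv₂ = 10280 m/s = 10.28 km/s.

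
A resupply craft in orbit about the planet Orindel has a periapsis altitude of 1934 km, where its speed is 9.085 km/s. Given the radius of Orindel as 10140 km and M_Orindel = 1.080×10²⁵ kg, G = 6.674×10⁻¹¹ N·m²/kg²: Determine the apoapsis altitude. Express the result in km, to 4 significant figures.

μ = GM = 6.674×10⁻¹¹ × 1.080×10²⁵ = 7.208×10¹⁴ m³/s².
r_p = 10140 + 1934 = 12074 km = 1.207×10⁷ m.
Specific energy ε = v²/2 − μ/r = -1.843×10⁷ J/kg, so a = −μ/(2ε) = 1.956×10⁷ m.
The apsides satisfy r_p + r_a = 2a, so the apoapsis radius is 2a − r_p = 2.704×10⁷ m = 27037 km.
Apoapsis altitude = 27037 − 10140 = 16897 km.

apoapsis altitude ≈ 16900 km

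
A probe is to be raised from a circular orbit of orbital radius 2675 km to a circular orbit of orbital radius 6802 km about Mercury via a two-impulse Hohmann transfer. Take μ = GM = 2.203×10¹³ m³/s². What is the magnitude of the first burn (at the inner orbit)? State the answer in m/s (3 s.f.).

r₁ = 2675 km = 2.675×10⁶ m.
r₂ = 6802 km = 6.802×10⁶ m.
Transfer ellipse a_t = (r₁ + r₂)/2 = 4.738×10⁶ m.
At r₁: circular v_c1 = √(μ/r₁) = 2870 m/s; transfer-periherm v_p = √[μ(2/r₁ − 1/a_t)] = 3438 m/s.
Δv₁ = v_p − v_c1 = 568.5 m/s.

Δv ≈ 569 m/s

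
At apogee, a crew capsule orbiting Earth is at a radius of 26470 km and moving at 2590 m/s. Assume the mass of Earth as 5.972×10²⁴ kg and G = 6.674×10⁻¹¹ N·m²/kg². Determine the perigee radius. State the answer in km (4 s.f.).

perigee radius ≈ 7586 km

μ = GM = 6.674×10⁻¹¹ × 5.972×10²⁴ = 3.986×10¹⁴ m³/s².
r_a = 2.647×10⁷ m.
Specific energy ε = v²/2 − μ/r = -1.170×10⁷ J/kg, so a = −μ/(2ε) = 1.703×10⁷ m.
The apsides satisfy r_p + r_a = 2a, so the perigee radius is 2a − r_a = 7.586×10⁶ m = 7586.0 km.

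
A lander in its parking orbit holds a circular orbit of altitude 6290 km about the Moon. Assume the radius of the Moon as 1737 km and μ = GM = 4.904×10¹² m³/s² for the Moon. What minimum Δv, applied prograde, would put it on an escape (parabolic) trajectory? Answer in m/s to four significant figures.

r = 1737 + 6290 = 8027.0 km = 8.0270×10⁶ m.
Circular speed v_c = √(μ/r) = 781.6 m/s.
Escape speed v_esc = √(2μ/r) = √2 × v_c = 1105 m/s.
Δv = v_esc − v_c = 323.8 m/s.

Δv ≈ 323.8 m/s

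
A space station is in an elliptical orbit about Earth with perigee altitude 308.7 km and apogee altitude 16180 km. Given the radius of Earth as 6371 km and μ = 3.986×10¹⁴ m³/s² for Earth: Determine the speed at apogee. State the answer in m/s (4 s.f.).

r_p = 6371 + 308.7 = 6679.7 km = 6.6797×10⁶ m.
r_a = 6371 + 16180 = 22551 km = 2.2551×10⁷ m.
Semi-major axis a = (r_p + r_a)/2 = 14615 km = 1.462×10⁷ m.
Vis-viva: v² = μ(2/r − 1/a) = 3.986×10¹⁴ × (8.869×10⁻⁸ − 6.842×10⁻⁸) = 8.078×10⁶ m²/s².
v = 2842 m/s.

v ≈ 2842 m/s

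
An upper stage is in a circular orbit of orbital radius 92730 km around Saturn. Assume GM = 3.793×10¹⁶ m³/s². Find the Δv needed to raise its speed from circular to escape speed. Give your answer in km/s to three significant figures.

Δv ≈ 8.38 km/s

r = 92730 km = 9.273×10⁷ m.
Circular speed v_c = √(μ/r) = 20220 m/s.
Escape speed v_esc = √(2μ/r) = √2 × v_c = 28600 m/s.
Δv = v_esc − v_c = 8377 m/s = 8.377 km/s.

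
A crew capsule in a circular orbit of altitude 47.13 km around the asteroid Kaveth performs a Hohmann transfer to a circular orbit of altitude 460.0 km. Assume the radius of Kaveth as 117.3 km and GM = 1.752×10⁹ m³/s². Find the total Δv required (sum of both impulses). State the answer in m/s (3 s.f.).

Δv_total ≈ 44.0 m/s

r₁ = 117.3 + 47.13 = 164.43 km = 1.6443×10⁵ m.
r₂ = 117.3 + 460.0 = 577.30 km = 5.7730×10⁵ m.
Transfer ellipse a_t = (r₁ + r₂)/2 = 3.709×10⁵ m.
At r₁: circular v_c1 = √(μ/r₁) = 103.2 m/s; transfer-periapsis v_p = √[μ(2/r₁ − 1/a_t)] = 128.8 m/s.
Δv₁ = v_p − v_c1 = 25.56 m/s.
At r₂: circular v_c2 = √(μ/r₂) = 55.09 m/s; transfer-apoapsis v_a = √[μ(2/r₂ − 1/a_t)] = 36.68 m/s.
Δv₂ = v_c2 − v_a = 18.41 m/s.
Total Δv = Δv₁ + Δv₂ = 43.97 m/s.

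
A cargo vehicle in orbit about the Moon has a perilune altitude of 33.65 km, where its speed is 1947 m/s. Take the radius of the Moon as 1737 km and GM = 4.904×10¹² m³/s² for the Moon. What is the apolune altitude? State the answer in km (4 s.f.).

apolune altitude ≈ 2102 km

r_p = 1737 + 33.65 = 1770.7 km = 1.771×10⁶ m.
Specific energy ε = v²/2 − μ/r = -8.742×10⁵ J/kg, so a = −μ/(2ε) = 2.805×10⁶ m.
The apsides satisfy r_p + r_a = 2a, so the apolune radius is 2a − r_p = 3.839×10⁶ m = 3839.1 km.
Apolune altitude = 3839.1 − 1737 = 2102.1 km.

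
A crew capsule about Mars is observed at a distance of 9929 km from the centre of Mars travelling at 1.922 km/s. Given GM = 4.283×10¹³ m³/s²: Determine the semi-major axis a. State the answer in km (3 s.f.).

r = 9.929×10⁶ m.
Vis-viva rearranged: 1/a = 2/r − v²/μ = 2.014×10⁻⁷ − 8.625×10⁻⁸ = 1.152×10⁻⁷ m⁻¹.
a = 8.682×10⁶ m = 8682.0 km.

a ≈ 8680 km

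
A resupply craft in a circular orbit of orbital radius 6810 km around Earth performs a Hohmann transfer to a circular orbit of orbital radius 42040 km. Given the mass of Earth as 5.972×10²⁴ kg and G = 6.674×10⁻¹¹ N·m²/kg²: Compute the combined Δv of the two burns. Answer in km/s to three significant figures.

Δv_total ≈ 3.84 km/s

μ = GM = 6.674×10⁻¹¹ × 5.972×10²⁴ = 3.986×10¹⁴ m³/s².
r₁ = 6810 km = 6.810×10⁶ m.
r₂ = 42040 km = 4.204×10⁷ m.
Transfer ellipse a_t = (r₁ + r₂)/2 = 2.442×10⁷ m.
At r₁: circular v_c1 = √(μ/r₁) = 7650 m/s; transfer-perigee v_p = √[μ(2/r₁ − 1/a_t)] = 10040 m/s.
Δv₁ = v_p − v_c1 = 2386 m/s.
At r₂: circular v_c2 = √(μ/r₂) = 3079 m/s; transfer-apogee v_a = √[μ(2/r₂ − 1/a_t)] = 1626 m/s.
Δv₂ = v_c2 − v_a = 1453 m/s.
Total Δv = Δv₁ + Δv₂ = 3840 m/s = 3.840 km/s.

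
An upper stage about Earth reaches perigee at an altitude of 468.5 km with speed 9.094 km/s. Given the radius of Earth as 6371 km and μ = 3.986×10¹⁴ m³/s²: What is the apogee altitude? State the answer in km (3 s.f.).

apogee altitude ≈ 10300 km

r_p = 6371 + 468.5 = 6839.5 km = 6.840×10⁶ m.
Specific energy ε = v²/2 − μ/r = -1.693×10⁷ J/kg, so a = −μ/(2ε) = 1.177×10⁷ m.
The apsides satisfy r_p + r_a = 2a, so the apogee radius is 2a − r_p = 1.671×10⁷ m = 16706 km.
Apogee altitude = 16706 − 6371 = 10335 km.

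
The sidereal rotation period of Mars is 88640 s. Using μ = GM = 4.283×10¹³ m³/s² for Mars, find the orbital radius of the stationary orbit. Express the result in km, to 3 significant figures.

r_sync ≈ 20400 km

A synchronous orbit has period T, so by Kepler's third law a = (μT²/4π²)^(1/3).
μT²/4π² = 4.283×10¹³ × (8.864×10⁴)² / 39.48 = 8.524×10²¹ m³.
a = 2.043×10⁷ m = 20428 km.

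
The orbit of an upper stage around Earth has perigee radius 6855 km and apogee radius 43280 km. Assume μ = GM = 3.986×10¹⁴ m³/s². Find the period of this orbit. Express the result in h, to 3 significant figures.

T ≈ 11.0 h

Semi-major axis a = (r_p + r_a)/2 = (6855.0 + 43280)/2 = 25068 km = 2.507×10⁷ m.
By Kepler's third law T = 2π√(a³/μ) = 2π × 6.286×10³ = 3.950×10⁴ s.
= 10.97 h.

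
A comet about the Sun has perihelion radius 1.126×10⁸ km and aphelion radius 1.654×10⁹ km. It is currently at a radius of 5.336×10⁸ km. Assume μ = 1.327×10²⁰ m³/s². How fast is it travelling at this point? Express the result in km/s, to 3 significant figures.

Semi-major axis a = (r_p + r_a)/2 = 8.8330×10⁸ km = 8.833×10¹¹ m.
Vis-viva: v² = μ(2/r − 1/a) = 1.327×10²⁰ × (3.748×10⁻¹² − 1.132×10⁻¹²) = 3.471×10⁸ m²/s².
v = 18630 m/s = 18.63 km/s.

v ≈ 18.6 km/s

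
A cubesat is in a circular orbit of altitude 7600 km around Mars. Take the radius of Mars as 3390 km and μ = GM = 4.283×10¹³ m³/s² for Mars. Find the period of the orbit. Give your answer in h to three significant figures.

r = 3390 + 7600 = 10990 km = 1.0990×10⁷ m.
Kepler's third law: T = 2π√(r³/μ) = 2π√((1.099×10⁷)³ / 4.283×10¹³).
r³/μ = 3.099×10⁷ s², so T = 2π × 5.567×10³ = 3.498×10⁴ s.
Converting: 3.498×10⁴ s ÷ 3600 = 9.716 h.

T ≈ 9.72 h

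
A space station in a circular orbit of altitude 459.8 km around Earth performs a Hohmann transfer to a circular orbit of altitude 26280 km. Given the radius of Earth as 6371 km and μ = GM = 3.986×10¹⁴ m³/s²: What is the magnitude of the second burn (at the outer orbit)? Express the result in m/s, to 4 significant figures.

Δv ≈ 1439 m/s

r₁ = 6371 + 459.8 = 6830.8 km = 6.8308×10⁶ m.
r₂ = 6371 + 26280 = 32651 km = 3.2651×10⁷ m.
Transfer ellipse a_t = (r₁ + r₂)/2 = 1.974×10⁷ m.
At r₁: circular v_c1 = √(μ/r₁) = 7639 m/s; transfer-perigee v_p = √[μ(2/r₁ − 1/a_t)] = 9824 m/s.
At r₂: circular v_c2 = √(μ/r₂) = 3494 m/s; transfer-apogee v_a = √[μ(2/r₂ − 1/a_t)] = 2055 m/s.
Δv₂ = v_c2 − v_a = 1439 m/s.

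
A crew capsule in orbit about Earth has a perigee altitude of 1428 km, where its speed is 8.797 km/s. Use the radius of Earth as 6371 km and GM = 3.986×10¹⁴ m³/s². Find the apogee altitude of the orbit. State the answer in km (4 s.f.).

apogee altitude ≈ 17930 km

r_p = 6371 + 1428 = 7799.0 km = 7.799×10⁶ m.
Specific energy ε = v²/2 − μ/r = -1.242×10⁷ J/kg, so a = −μ/(2ε) = 1.605×10⁷ m.
The apsides satisfy r_p + r_a = 2a, so the apogee radius is 2a − r_p = 2.431×10⁷ m = 24306 km.
Apogee altitude = 24306 − 6371 = 17935 km.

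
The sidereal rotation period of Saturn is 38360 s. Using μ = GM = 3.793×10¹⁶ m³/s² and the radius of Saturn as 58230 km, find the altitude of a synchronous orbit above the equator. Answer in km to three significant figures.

h_sync ≈ 54000 km

A synchronous orbit has period T, so by Kepler's third law a = (μT²/4π²)^(1/3).
μT²/4π² = 3.793×10¹⁶ × (3.836×10⁴)² / 39.48 = 1.414×10²⁴ m³.
a = 1.122×10⁸ m = 1.1223×10⁵ km.
Altitude h = a − R = 1.1223×10⁵ − 58230 = 54005 km.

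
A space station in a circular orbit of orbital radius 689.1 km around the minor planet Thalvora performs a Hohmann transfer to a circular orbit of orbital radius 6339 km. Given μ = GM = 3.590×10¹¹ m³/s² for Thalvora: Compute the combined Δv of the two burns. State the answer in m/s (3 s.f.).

Δv_total ≈ 380 m/s

r₁ = 689.1 km = 6.891×10⁵ m.
r₂ = 6339 km = 6.339×10⁶ m.
Transfer ellipse a_t = (r₁ + r₂)/2 = 3.514×10⁶ m.
At r₁: circular v_c1 = √(μ/r₁) = 721.8 m/s; transfer-periapsis v_p = √[μ(2/r₁ − 1/a_t)] = 969.4 m/s.
Δv₁ = v_p − v_c1 = 247.6 m/s.
At r₂: circular v_c2 = √(μ/r₂) = 238.0 m/s; transfer-apoapsis v_a = √[μ(2/r₂ − 1/a_t)] = 105.4 m/s.
Δv₂ = v_c2 − v_a = 132.6 m/s.
Total Δv = Δv₁ + Δv₂ = 380.2 m/s.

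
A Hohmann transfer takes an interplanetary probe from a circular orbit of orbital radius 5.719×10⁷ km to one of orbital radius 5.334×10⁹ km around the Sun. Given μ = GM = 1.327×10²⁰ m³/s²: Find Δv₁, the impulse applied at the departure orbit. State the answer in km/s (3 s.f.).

Δv ≈ 19.6 km/s

r₁ = 5.719×10⁷ km = 5.719×10¹⁰ m.
r₂ = 5.334×10⁹ km = 5.334×10¹² m.
Transfer ellipse a_t = (r₁ + r₂)/2 = 2.696×10¹² m.
At r₁: circular v_c1 = √(μ/r₁) = 48170 m/s; transfer-perihelion v_p = √[μ(2/r₁ − 1/a_t)] = 67760 m/s.
Δv₁ = v_p − v_c1 = 19590 m/s.
= 19.59 km/s.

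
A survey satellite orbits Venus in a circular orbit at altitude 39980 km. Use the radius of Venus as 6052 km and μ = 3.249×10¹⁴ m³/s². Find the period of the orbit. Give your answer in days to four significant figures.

T ≈ 1.260 days

r = 6052 + 39980 = 46032 km = 4.6032×10⁷ m.
Kepler's third law: T = 2π√(r³/μ) = 2π√((4.603×10⁷)³ / 3.249×10¹⁴).
r³/μ = 3.002×10⁸ s², so T = 2π × 1.733×10⁴ = 1.089×10⁵ s.
Converting: 1.089×10⁵ s ÷ 86400 = 1.260 days.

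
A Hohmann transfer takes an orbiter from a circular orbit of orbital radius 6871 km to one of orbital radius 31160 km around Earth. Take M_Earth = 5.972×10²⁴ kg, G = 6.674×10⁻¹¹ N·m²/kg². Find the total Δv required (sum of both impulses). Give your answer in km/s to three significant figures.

Δv_total ≈ 3.56 km/s

μ = GM = 6.674×10⁻¹¹ × 5.972×10²⁴ = 3.986×10¹⁴ m³/s².
r₁ = 6871 km = 6.871×10⁶ m.
r₂ = 31160 km = 3.116×10⁷ m.
Transfer ellipse a_t = (r₁ + r₂)/2 = 1.902×10⁷ m.
At r₁: circular v_c1 = √(μ/r₁) = 7616 m/s; transfer-perigee v_p = √[μ(2/r₁ − 1/a_t)] = 9750 m/s.
Δv₁ = v_p − v_c1 = 2133 m/s.
At r₂: circular v_c2 = √(μ/r₂) = 3576 m/s; transfer-apogee v_a = √[μ(2/r₂ − 1/a_t)] = 2150 m/s.
Δv₂ = v_c2 − v_a = 1427 m/s.
Total Δv = Δv₁ + Δv₂ = 3560 m/s = 3.560 km/s.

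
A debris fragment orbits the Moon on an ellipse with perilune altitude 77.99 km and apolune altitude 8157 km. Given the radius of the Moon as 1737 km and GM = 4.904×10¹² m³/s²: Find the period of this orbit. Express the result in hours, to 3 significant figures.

r_p = 1737 + 77.99 = 1815.0 km = 1.8150×10⁶ m.
r_a = 1737 + 8157 = 9894.0 km = 9.8940×10⁶ m.
Semi-major axis a = (r_p + r_a)/2 = (1815.0 + 9894.0)/2 = 5854.5 km = 5.854×10⁶ m.
By Kepler's third law T = 2π√(a³/μ) = 2π × 6.397×10³ = 4.019×10⁴ s.
= 11.16 hours.

T ≈ 11.2 hours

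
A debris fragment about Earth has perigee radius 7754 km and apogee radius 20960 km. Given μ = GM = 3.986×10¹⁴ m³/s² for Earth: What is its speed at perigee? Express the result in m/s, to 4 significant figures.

v ≈ 8663 m/s

Semi-major axis a = (r_p + r_a)/2 = 14357 km = 1.436×10⁷ m.
Vis-viva: v² = μ(2/r − 1/a) = 3.986×10¹⁴ × (2.579×10⁻⁷ − 6.965×10⁻⁸) = 7.505×10⁷ m²/s².
v = 8663 m/s.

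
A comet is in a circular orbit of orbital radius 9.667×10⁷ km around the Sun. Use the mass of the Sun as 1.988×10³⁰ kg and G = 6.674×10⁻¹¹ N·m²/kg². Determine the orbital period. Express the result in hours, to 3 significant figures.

T ≈ 4550 hours

μ = GM = 6.674×10⁻¹¹ × 1.988×10³⁰ = 1.327×10²⁰ m³/s².
r = 9.667×10⁷ km = 9.667×10¹⁰ m.
Kepler's third law: T = 2π√(r³/μ) = 2π√((9.667×10¹⁰)³ / 1.327×10²⁰).
r³/μ = 6.809×10¹² s², so T = 2π × 2.609×10⁶ = 1.640×10⁷ s.
Converting: 1.640×10⁷ s ÷ 3600 = 4554 hours.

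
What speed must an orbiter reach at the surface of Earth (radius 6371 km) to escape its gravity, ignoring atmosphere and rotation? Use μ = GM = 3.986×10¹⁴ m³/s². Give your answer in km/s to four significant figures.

r = R = 6.371×10⁶ m.
Escape speed v_esc = √(2μ/r) = √(2 × 3.986×10¹⁴ / 6.371×10⁶) = √(1.251×10⁸) = 11190 m/s.
= 11.19 km/s.

v_esc ≈ 11.19 km/s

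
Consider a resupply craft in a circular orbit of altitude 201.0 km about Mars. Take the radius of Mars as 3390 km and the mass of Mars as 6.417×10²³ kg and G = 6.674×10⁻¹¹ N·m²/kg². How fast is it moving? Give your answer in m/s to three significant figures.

v ≈ 3450 m/s

μ = GM = 6.674×10⁻¹¹ × 6.417×10²³ = 4.283×10¹³ m³/s².
r = 3390 + 201.0 = 3591.0 km = 3.5910×10⁶ m.
For a circular orbit v = √(μ/r) = √(4.283×10¹³ / 3.591×10⁶) = √(1.193×10⁷) = 3453 m/s.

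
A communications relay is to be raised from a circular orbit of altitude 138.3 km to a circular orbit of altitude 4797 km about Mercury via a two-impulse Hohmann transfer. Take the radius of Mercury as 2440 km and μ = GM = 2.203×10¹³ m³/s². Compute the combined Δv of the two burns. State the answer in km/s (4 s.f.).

r₁ = 2440 + 138.3 = 2578.3 km = 2.5783×10⁶ m.
r₂ = 2440 + 4797 = 7237.0 km = 7.2370×10⁶ m.
Transfer ellipse a_t = (r₁ + r₂)/2 = 4.908×10⁶ m.
At r₁: circular v_c1 = √(μ/r₁) = 2923 m/s; transfer-periherm v_p = √[μ(2/r₁ − 1/a_t)] = 3550 m/s.
Δv₁ = v_p − v_c1 = 626.6 m/s.
At r₂: circular v_c2 = √(μ/r₂) = 1745 m/s; transfer-apoherm v_a = √[μ(2/r₂ − 1/a_t)] = 1265 m/s.
Δv₂ = v_c2 − v_a = 480.1 m/s.
Total Δv = Δv₁ + Δv₂ = 1107 m/s = 1.107 km/s.

Δv_total ≈ 1.107 km/s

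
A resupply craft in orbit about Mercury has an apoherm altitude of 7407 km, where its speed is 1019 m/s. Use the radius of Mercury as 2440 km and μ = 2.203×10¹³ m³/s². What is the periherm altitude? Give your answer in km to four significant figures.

periherm altitude ≈ 535.7 km

r_a = 2440 + 7407 = 9847.0 km = 9.847×10⁶ m.
Specific energy ε = v²/2 − μ/r = -1.718×10⁶ J/kg, so a = −μ/(2ε) = 6.411×10⁶ m.
The apsides satisfy r_p + r_a = 2a, so the periherm radius is 2a − r_a = 2.976×10⁶ m = 2975.7 km.
Periherm altitude = 2975.7 − 2440 = 535.68 km.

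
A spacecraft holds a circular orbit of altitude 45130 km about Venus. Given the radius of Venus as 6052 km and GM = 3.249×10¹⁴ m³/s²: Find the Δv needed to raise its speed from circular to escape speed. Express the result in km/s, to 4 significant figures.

Δv ≈ 1.044 km/s

r = 6052 + 45130 = 51182 km = 5.1182×10⁷ m.
Circular speed v_c = √(μ/r) = 2520 m/s.
Escape speed v_esc = √(2μ/r) = √2 × v_c = 3563 m/s.
Δv = v_esc − v_c = 1044 m/s = 1.044 km/s.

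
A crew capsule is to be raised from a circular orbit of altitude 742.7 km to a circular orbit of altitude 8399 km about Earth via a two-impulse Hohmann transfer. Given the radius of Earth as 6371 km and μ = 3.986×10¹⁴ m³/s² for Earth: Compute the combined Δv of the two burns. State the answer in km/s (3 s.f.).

Δv_total ≈ 2.22 km/s

r₁ = 6371 + 742.7 = 7113.7 km = 7.1137×10⁶ m.
r₂ = 6371 + 8399 = 14770 km = 1.4770×10⁷ m.
Transfer ellipse a_t = (r₁ + r₂)/2 = 1.094×10⁷ m.
At r₁: circular v_c1 = √(μ/r₁) = 7486 m/s; transfer-perigee v_p = √[μ(2/r₁ − 1/a_t)] = 8697 m/s.
Δv₁ = v_p − v_c1 = 1211 m/s.
At r₂: circular v_c2 = √(μ/r₂) = 5195 m/s; transfer-apogee v_a = √[μ(2/r₂ − 1/a_t)] = 4189 m/s.
Δv₂ = v_c2 − v_a = 1006 m/s.
Total Δv = Δv₁ + Δv₂ = 2218 m/s = 2.218 km/s.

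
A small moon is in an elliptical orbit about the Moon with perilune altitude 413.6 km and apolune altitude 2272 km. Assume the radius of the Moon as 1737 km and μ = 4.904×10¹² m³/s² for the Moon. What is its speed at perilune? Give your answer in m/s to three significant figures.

v ≈ 1720 m/s

r_p = 1737 + 413.6 = 2150.6 km = 2.1506×10⁶ m.
r_a = 1737 + 2272 = 4009.0 km = 4.0090×10⁶ m.
Semi-major axis a = (r_p + r_a)/2 = 3079.8 km = 3.080×10⁶ m.
Vis-viva: v² = μ(2/r − 1/a) = 4.904×10¹² × (9.300×10⁻⁷ − 3.247×10⁻⁷) = 2.968×10⁶ m²/s².
v = 1723 m/s.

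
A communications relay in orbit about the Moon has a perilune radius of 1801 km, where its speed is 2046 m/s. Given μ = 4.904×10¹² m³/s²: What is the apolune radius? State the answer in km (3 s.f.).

r_p = 1.801×10⁶ m.
Specific energy ε = v²/2 − μ/r = -6.299×10⁵ J/kg, so a = −μ/(2ε) = 3.893×10⁶ m.
The apsides satisfy r_p + r_a = 2a, so the apolune radius is 2a − r_p = 5.985×10⁶ m = 5984.7 km.

apolune radius ≈ 5980 km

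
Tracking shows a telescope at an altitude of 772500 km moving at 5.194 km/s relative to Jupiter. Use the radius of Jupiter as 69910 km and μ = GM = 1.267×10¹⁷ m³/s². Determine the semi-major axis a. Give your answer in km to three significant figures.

a ≈ 4.63×10⁵ km

r = 69910 + 772500 = 8.4241×10⁵ km = 8.424×10⁸ m.
Vis-viva rearranged: 1/a = 2/r − v²/μ = 2.374×10⁻⁹ − 2.129×10⁻¹⁰ = 2.161×10⁻⁹ m⁻¹.
a = 4.627×10⁸ m = 4.6270×10⁵ km.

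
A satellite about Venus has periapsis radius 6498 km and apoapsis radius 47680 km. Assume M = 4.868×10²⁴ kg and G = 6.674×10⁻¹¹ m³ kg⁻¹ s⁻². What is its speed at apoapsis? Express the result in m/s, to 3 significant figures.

v ≈ 1280 m/s

μ = GM = 6.674×10⁻¹¹ × 4.868×10²⁴ = 3.249×10¹⁴ m³/s².
Semi-major axis a = (r_p + r_a)/2 = 27089 km = 2.709×10⁷ m.
Vis-viva: v² = μ(2/r − 1/a) = 3.249×10¹⁴ × (4.195×10⁻⁸ − 3.692×10⁻⁸) = 1.635×10⁶ m²/s².
v = 1278 m/s.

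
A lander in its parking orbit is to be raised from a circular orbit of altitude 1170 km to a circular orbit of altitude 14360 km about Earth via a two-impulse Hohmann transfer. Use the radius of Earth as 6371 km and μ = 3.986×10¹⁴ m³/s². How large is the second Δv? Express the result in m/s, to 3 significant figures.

Δv ≈ 1180 m/s

r₁ = 6371 + 1170 = 7541.0 km = 7.5410×10⁶ m.
r₂ = 6371 + 14360 = 20731 km = 2.0731×10⁷ m.
Transfer ellipse a_t = (r₁ + r₂)/2 = 1.414×10⁷ m.
At r₁: circular v_c1 = √(μ/r₁) = 7270 m/s; transfer-perigee v_p = √[μ(2/r₁ − 1/a_t)] = 8804 m/s.
At r₂: circular v_c2 = √(μ/r₂) = 4385 m/s; transfer-apogee v_a = √[μ(2/r₂ − 1/a_t)] = 3203 m/s.
Δv₂ = v_c2 − v_a = 1182 m/s.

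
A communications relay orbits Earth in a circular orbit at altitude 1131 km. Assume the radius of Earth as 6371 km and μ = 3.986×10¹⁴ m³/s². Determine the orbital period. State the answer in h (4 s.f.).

T ≈ 1.796 h

r = 6371 + 1131 = 7502.0 km = 7.5020×10⁶ m.
Kepler's third law: T = 2π√(r³/μ) = 2π√((7.502×10⁶)³ / 3.986×10¹⁴).
r³/μ = 1.059×10⁶ s², so T = 2π × 1.029×10³ = 6.467×10³ s.
Converting: 6.467×10³ s ÷ 3600 = 1.796 h.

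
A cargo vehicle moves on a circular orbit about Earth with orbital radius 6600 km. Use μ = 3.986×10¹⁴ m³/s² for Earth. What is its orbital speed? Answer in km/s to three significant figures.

r = 6600 km = 6.600×10⁶ m.
For a circular orbit v = √(μ/r) = √(3.986×10¹⁴ / 6.600×10⁶) = √(6.039×10⁷) = 7771 m/s.
That is 7.771 km/s.

v ≈ 7.77 km/s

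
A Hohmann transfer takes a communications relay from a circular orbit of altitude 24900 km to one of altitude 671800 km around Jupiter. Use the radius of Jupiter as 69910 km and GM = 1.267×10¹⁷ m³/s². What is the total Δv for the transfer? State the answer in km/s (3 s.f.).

Δv_total ≈ 19.0 km/s

r₁ = 69910 + 24900 = 94810 km = 9.4810×10⁷ m.
r₂ = 69910 + 671800 = 741710 km = 7.4171×10⁸ m.
Transfer ellipse a_t = (r₁ + r₂)/2 = 4.183×10⁸ m.
At r₁: circular v_c1 = √(μ/r₁) = 36560 m/s; transfer-perijove v_p = √[μ(2/r₁ − 1/a_t)] = 48680 m/s.
Δv₁ = v_p − v_c1 = 12120 m/s.
At r₂: circular v_c2 = √(μ/r₂) = 13070 m/s; transfer-apojove v_a = √[μ(2/r₂ − 1/a_t)] = 6223 m/s.
Δv₂ = v_c2 − v_a = 6847 m/s.
Total Δv = Δv₁ + Δv₂ = 18970 m/s = 18.97 km/s.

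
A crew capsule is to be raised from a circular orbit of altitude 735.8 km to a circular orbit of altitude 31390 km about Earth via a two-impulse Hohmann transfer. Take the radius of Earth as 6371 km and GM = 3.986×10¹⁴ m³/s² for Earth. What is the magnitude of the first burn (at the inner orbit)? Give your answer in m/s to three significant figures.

r₁ = 6371 + 735.8 = 7106.8 km = 7.1068×10⁶ m.
r₂ = 6371 + 31390 = 37761 km = 3.7761×10⁷ m.
Transfer ellipse a_t = (r₁ + r₂)/2 = 2.243×10⁷ m.
At r₁: circular v_c1 = √(μ/r₁) = 7489 m/s; transfer-perigee v_p = √[μ(2/r₁ − 1/a_t)] = 9716 m/s.
Δv₁ = v_p − v_c1 = 2227 m/s.

Δv ≈ 2230 m/s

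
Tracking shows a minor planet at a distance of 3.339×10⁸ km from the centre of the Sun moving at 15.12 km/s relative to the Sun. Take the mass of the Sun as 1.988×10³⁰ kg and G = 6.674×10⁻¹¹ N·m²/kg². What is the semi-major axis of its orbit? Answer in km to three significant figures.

a ≈ 2.34×10⁸ km

μ = GM = 6.674×10⁻¹¹ × 1.988×10³⁰ = 1.327×10²⁰ m³/s².
r = 3.339×10¹¹ m.
Specific orbital energy ε = v²/2 − μ/r = (15120)²/2 − 1.327×10²⁰/3.339×10¹¹ = -2.831×10⁸ J/kg.
Since ε = −μ/(2a), a = −μ/(2ε) = 2.344×10¹¹ m = 2.3437×10⁸ km.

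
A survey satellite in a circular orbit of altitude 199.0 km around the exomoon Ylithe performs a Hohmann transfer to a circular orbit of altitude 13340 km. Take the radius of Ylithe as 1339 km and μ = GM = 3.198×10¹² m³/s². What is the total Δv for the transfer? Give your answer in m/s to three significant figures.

r₁ = 1339 + 199.0 = 1538.0 km = 1.5380×10⁶ m.
r₂ = 1339 + 13340 = 14679 km = 1.4679×10⁷ m.
Transfer ellipse a_t = (r₁ + r₂)/2 = 8.108×10⁶ m.
At r₁: circular v_c1 = √(μ/r₁) = 1442 m/s; transfer-periapsis v_p = √[μ(2/r₁ − 1/a_t)] = 1940 m/s.
Δv₁ = v_p − v_c1 = 498.2 m/s.
At r₂: circular v_c2 = √(μ/r₂) = 466.8 m/s; transfer-apoapsis v_a = √[μ(2/r₂ − 1/a_t)] = 203.3 m/s.
Δv₂ = v_c2 − v_a = 263.5 m/s.
Total Δv = Δv₁ + Δv₂ = 761.7 m/s.

Δv_total ≈ 762 m/s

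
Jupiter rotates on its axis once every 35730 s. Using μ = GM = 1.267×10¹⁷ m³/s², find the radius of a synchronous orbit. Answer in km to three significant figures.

A synchronous orbit has period T, so by Kepler's third law a = (μT²/4π²)^(1/3).
μT²/4π² = 1.267×10¹⁷ × (3.573×10⁴)² / 39.48 = 4.097×10²⁴ m³.
a = 1.600×10⁸ m = 1.6002×10⁵ km.

r_sync ≈ 1.60×10⁵ km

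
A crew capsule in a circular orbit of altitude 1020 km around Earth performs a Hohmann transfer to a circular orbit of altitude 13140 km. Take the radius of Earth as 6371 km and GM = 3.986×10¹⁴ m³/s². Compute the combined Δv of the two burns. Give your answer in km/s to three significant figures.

r₁ = 6371 + 1020 = 7391.0 km = 7.3910×10⁶ m.
r₂ = 6371 + 13140 = 19511 km = 1.9511×10⁷ m.
Transfer ellipse a_t = (r₁ + r₂)/2 = 1.345×10⁷ m.
At r₁: circular v_c1 = √(μ/r₁) = 7344 m/s; transfer-perigee v_p = √[μ(2/r₁ − 1/a_t)] = 8845 m/s.
Δv₁ = v_p − v_c1 = 1501 m/s.
At r₂: circular v_c2 = √(μ/r₂) = 4520 m/s; transfer-apogee v_a = √[μ(2/r₂ − 1/a_t)] = 3350 m/s.
Δv₂ = v_c2 − v_a = 1169 m/s.
Total Δv = Δv₁ + Δv₂ = 2670 m/s = 2.670 km/s.

Δv_total ≈ 2.67 km/s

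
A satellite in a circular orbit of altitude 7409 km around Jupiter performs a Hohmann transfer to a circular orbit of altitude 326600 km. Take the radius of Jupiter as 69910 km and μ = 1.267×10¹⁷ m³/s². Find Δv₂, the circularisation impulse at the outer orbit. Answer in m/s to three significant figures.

Δv ≈ 7660 m/s

r₁ = 69910 + 7409 = 77319 km = 7.7319×10⁷ m.
r₂ = 69910 + 326600 = 396510 km = 3.9651×10⁸ m.
Transfer ellipse a_t = (r₁ + r₂)/2 = 2.369×10⁸ m.
At r₁: circular v_c1 = √(μ/r₁) = 40480 m/s; transfer-perijove v_p = √[μ(2/r₁ − 1/a_t)] = 52370 m/s.
At r₂: circular v_c2 = √(μ/r₂) = 17880 m/s; transfer-apojove v_a = √[μ(2/r₂ − 1/a_t)] = 10210 m/s.
Δv₂ = v_c2 − v_a = 7664 m/s.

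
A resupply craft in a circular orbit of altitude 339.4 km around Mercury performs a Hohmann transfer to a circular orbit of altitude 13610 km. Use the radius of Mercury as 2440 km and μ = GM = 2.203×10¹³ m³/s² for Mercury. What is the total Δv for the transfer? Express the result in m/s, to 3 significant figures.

r₁ = 2440 + 339.4 = 2779.4 km = 2.7794×10⁶ m.
r₂ = 2440 + 13610 = 16050 km = 1.6050×10⁷ m.
Transfer ellipse a_t = (r₁ + r₂)/2 = 9.415×10⁶ m.
At r₁: circular v_c1 = √(μ/r₁) = 2815 m/s; transfer-periherm v_p = √[μ(2/r₁ − 1/a_t)] = 3676 m/s.
Δv₁ = v_p − v_c1 = 860.6 m/s.
At r₂: circular v_c2 = √(μ/r₂) = 1172 m/s; transfer-apoherm v_a = √[μ(2/r₂ − 1/a_t)] = 636.6 m/s.
Δv₂ = v_c2 − v_a = 535.0 m/s.
Total Δv = Δv₁ + Δv₂ = 1396 m/s.

Δv_total ≈ 1400 m/s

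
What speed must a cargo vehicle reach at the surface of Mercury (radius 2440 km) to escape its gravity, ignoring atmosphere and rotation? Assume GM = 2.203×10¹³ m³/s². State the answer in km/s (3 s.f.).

r = R = 2.440×10⁶ m.
Escape speed v_esc = √(2μ/r) = √(2 × 2.203×10¹³ / 2.440×10⁶) = √(1.806×10⁷) = 4249 m/s.
= 4.249 km/s.

v_esc ≈ 4.25 km/s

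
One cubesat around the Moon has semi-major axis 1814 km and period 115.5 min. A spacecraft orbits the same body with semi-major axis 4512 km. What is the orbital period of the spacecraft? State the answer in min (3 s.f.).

Kepler's third law: T² ∝ a³, so T₂ = T₁ (a₂/a₁)^(3/2).
a₂/a₁ = 2.487, (a₂/a₁)^(3/2) = 3.923.
T₂ = 115.5 × 3.923 = 453.1 min.

T₂ ≈ 453 min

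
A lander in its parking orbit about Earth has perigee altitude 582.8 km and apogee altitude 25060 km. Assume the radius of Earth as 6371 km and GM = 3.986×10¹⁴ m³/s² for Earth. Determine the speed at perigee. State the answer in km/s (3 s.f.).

r_p = 6371 + 582.8 = 6953.8 km = 6.9538×10⁶ m.
r_a = 6371 + 25060 = 31431 km = 3.1431×10⁷ m.
Semi-major axis a = (r_p + r_a)/2 = 19192 km = 1.919×10⁷ m.
Vis-viva: v² = μ(2/r − 1/a) = 3.986×10¹⁴ × (2.876×10⁻⁷ − 5.210×10⁻⁸) = 9.387×10⁷ m²/s².
v = 9689 m/s = 9.689 km/s.

v ≈ 9.69 km/s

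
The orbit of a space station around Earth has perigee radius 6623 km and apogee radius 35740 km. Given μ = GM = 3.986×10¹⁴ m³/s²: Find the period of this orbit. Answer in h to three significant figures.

Semi-major axis a = (r_p + r_a)/2 = (6623.0 + 35740)/2 = 21182 km = 2.118×10⁷ m.
By Kepler's third law T = 2π√(a³/μ) = 2π × 4.883×10³ = 3.068×10⁴ s.
= 8.522 h.

T ≈ 8.52 h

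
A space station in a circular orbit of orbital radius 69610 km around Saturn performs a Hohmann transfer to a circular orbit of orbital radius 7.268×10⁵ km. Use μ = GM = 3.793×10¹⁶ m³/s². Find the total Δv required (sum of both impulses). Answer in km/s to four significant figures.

r₁ = 69610 km = 6.961×10⁷ m.
r₂ = 7.268×10⁵ km = 7.268×10⁸ m.
Transfer ellipse a_t = (r₁ + r₂)/2 = 3.982×10⁸ m.
At r₁: circular v_c1 = √(μ/r₁) = 23340 m/s; transfer-perikrone v_p = √[μ(2/r₁ − 1/a_t)] = 31540 m/s.
Δv₁ = v_p − v_c1 = 8193 m/s.
At r₂: circular v_c2 = √(μ/r₂) = 7224 m/s; transfer-apokrone v_a = √[μ(2/r₂ − 1/a_t)] = 3020 m/s.
Δv₂ = v_c2 − v_a = 4204 m/s.
Total Δv = Δv₁ + Δv₂ = 12400 m/s = 12.40 km/s.

Δv_total ≈ 12.40 km/s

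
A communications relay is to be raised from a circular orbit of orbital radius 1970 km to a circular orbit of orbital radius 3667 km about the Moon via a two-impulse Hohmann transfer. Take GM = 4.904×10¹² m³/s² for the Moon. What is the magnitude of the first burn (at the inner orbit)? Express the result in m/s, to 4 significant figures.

Δv ≈ 221.9 m/s

r₁ = 1970 km = 1.970×10⁶ m.
r₂ = 3667 km = 3.667×10⁶ m.
Transfer ellipse a_t = (r₁ + r₂)/2 = 2.818×10⁶ m.
At r₁: circular v_c1 = √(μ/r₁) = 1578 m/s; transfer-perilune v_p = √[μ(2/r₁ − 1/a_t)] = 1800 m/s.
Δv₁ = v_p − v_c1 = 221.9 m/s.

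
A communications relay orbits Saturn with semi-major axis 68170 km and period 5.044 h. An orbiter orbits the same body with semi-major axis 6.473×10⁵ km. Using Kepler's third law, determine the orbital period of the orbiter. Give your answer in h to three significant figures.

Kepler's third law: T² ∝ a³, so T₂ = T₁ (a₂/a₁)^(3/2).
a₂/a₁ = 9.495, (a₂/a₁)^(3/2) = 29.26.
T₂ = 5.044 × 29.26 = 147.6 h.

T₂ ≈ 148 h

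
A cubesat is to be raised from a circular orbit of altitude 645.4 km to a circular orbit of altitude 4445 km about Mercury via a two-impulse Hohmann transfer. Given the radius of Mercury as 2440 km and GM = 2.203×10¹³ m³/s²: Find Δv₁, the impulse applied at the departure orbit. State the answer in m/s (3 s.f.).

Δv ≈ 468 m/s

r₁ = 2440 + 645.4 = 3085.4 km = 3.0854×10⁶ m.
r₂ = 2440 + 4445 = 6885.0 km = 6.8850×10⁶ m.
Transfer ellipse a_t = (r₁ + r₂)/2 = 4.985×10⁶ m.
At r₁: circular v_c1 = √(μ/r₁) = 2672 m/s; transfer-periherm v_p = √[μ(2/r₁ − 1/a_t)] = 3140 m/s.
Δv₁ = v_p − v_c1 = 468.1 m/s.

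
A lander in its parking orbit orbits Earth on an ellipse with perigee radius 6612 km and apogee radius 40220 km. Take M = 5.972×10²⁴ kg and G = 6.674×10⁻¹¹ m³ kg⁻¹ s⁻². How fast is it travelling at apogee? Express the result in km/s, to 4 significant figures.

μ = GM = 6.674×10⁻¹¹ × 5.972×10²⁴ = 3.986×10¹⁴ m³/s².
Semi-major axis a = (r_p + r_a)/2 = 23416 km = 2.342×10⁷ m.
Vis-viva: v² = μ(2/r − 1/a) = 3.986×10¹⁴ × (4.973×10⁻⁸ − 4.271×10⁻⁸) = 2.798×10⁶ m²/s².
v = 1673 m/s = 1.673 km/s.

v ≈ 1.673 km/s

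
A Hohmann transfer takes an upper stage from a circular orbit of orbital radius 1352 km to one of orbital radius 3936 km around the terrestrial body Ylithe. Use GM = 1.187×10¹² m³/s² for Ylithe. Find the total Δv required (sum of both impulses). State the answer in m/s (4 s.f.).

r₁ = 1352 km = 1.352×10⁶ m.
r₂ = 3936 km = 3.936×10⁶ m.
Transfer ellipse a_t = (r₁ + r₂)/2 = 2.644×10⁶ m.
At r₁: circular v_c1 = √(μ/r₁) = 937.0 m/s; transfer-periapsis v_p = √[μ(2/r₁ − 1/a_t)] = 1143 m/s.
Δv₁ = v_p − v_c1 = 206.2 m/s.
At r₂: circular v_c2 = √(μ/r₂) = 549.2 m/s; transfer-apoapsis v_a = √[μ(2/r₂ − 1/a_t)] = 392.7 m/s.
Δv₂ = v_c2 − v_a = 156.5 m/s.
Total Δv = Δv₁ + Δv₂ = 362.7 m/s.

Δv_total ≈ 362.7 m/s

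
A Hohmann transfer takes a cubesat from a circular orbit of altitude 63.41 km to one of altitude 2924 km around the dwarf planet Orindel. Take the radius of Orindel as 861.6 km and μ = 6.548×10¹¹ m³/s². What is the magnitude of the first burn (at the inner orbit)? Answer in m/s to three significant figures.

Δv ≈ 225 m/s

r₁ = 861.6 + 63.41 = 925.01 km = 9.2501×10⁵ m.
r₂ = 861.6 + 2924 = 3785.6 km = 3.7856×10⁶ m.
Transfer ellipse a_t = (r₁ + r₂)/2 = 2.355×10⁶ m.
At r₁: circular v_c1 = √(μ/r₁) = 841.4 m/s; transfer-periapsis v_p = √[μ(2/r₁ − 1/a_t)] = 1067 m/s.
Δv₁ = v_p − v_c1 = 225.3 m/s.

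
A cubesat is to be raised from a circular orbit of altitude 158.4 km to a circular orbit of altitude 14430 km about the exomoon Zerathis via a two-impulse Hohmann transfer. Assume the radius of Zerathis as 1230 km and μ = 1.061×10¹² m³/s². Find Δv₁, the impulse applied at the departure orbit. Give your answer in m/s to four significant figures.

r₁ = 1230 + 158.4 = 1388.4 km = 1.3884×10⁶ m.
r₂ = 1230 + 14430 = 15660 km = 1.5660×10⁷ m.
Transfer ellipse a_t = (r₁ + r₂)/2 = 8.524×10⁶ m.
At r₁: circular v_c1 = √(μ/r₁) = 874.2 m/s; transfer-periapsis v_p = √[μ(2/r₁ − 1/a_t)] = 1185 m/s.
Δv₁ = v_p − v_c1 = 310.7 m/s.

Δv ≈ 310.7 m/s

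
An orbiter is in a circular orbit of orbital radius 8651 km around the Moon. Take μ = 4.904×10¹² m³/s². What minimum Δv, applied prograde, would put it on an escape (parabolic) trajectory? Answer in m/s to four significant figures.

Δv ≈ 311.9 m/s

r = 8651 km = 8.651×10⁶ m.
Circular speed v_c = √(μ/r) = 752.9 m/s.
Escape speed v_esc = √(2μ/r) = √2 × v_c = 1065 m/s.
Δv = v_esc − v_c = 311.9 m/s.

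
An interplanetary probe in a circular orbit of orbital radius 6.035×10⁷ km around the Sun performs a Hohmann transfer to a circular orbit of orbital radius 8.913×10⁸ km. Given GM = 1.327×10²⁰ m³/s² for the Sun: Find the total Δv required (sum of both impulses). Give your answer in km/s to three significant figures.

r₁ = 6.035×10⁷ km = 6.035×10¹⁰ m.
r₂ = 8.913×10⁸ km = 8.913×10¹¹ m.
Transfer ellipse a_t = (r₁ + r₂)/2 = 4.758×10¹¹ m.
At r₁: circular v_c1 = √(μ/r₁) = 46890 m/s; transfer-perihelion v_p = √[μ(2/r₁ − 1/a_t)] = 64180 m/s.
Δv₁ = v_p − v_c1 = 17290 m/s.
At r₂: circular v_c2 = √(μ/r₂) = 12200 m/s; transfer-aphelion v_a = √[μ(2/r₂ − 1/a_t)] = 4345 m/s.
Δv₂ = v_c2 − v_a = 7856 m/s.
Total Δv = Δv₁ + Δv₂ = 25140 m/s = 25.14 km/s.

Δv_total ≈ 25.1 km/s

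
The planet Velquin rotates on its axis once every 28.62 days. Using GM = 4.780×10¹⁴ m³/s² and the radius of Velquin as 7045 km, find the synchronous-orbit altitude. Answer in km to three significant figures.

h_sync ≈ 4.13×10⁵ km

T = 28.62 days = 2.473×10⁶ s.
A synchronous orbit has period T, so by Kepler's third law a = (μT²/4π²)^(1/3).
μT²/4π² = 4.780×10¹⁴ × (2.473×10⁶)² / 39.48 = 7.403×10²⁵ m³.
a = 4.199×10⁸ m = 4.1990×10⁵ km.
Altitude h = a − R = 4.1990×10⁵ − 7045 = 4.1285×10⁵ km.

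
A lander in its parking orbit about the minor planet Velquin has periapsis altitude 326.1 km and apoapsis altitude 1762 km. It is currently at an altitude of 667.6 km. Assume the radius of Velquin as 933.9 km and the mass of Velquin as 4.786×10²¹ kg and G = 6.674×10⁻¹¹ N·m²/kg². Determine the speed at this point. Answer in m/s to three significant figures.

v ≈ 487 m/s

μ = GM = 6.674×10⁻¹¹ × 4.786×10²¹ = 3.194×10¹¹ m³/s².
r_p = 933.9 + 326.1 = 1260.0 km = 1.2600×10⁶ m.
r_a = 933.9 + 1762 = 2695.9 km = 2.6959×10⁶ m.
r = 933.9 + 667.6 = 1601.5 km = 1.602×10⁶ m.
Semi-major axis a = (r_p + r_a)/2 = 1978.0 km = 1.978×10⁶ m.
Vis-viva: v² = μ(2/r − 1/a) = 3.194×10¹¹ × (1.249×10⁻⁶ − 5.056×10⁻⁷) = 2.374×10⁵ m²/s².
v = 487.2 m/s.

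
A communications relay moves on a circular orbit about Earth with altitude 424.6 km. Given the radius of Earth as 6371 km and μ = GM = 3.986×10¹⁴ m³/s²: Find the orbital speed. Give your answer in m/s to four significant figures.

v ≈ 7659 m/s

r = 6371 + 424.6 = 6795.6 km = 6.7956×10⁶ m.
For a circular orbit v = √(μ/r) = √(3.986×10¹⁴ / 6.796×10⁶) = √(5.866×10⁷) = 7659 m/s.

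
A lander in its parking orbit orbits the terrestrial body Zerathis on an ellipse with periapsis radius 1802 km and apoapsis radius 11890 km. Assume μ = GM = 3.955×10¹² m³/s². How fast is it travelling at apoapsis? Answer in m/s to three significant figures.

Semi-major axis a = (r_p + r_a)/2 = 6846.0 km = 6.846×10⁶ m.
Vis-viva: v² = μ(2/r − 1/a) = 3.955×10¹² × (1.682×10⁻⁷ − 1.461×10⁻⁷) = 8.756×10⁴ m²/s².
v = 295.9 m/s.

v ≈ 296 m/s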